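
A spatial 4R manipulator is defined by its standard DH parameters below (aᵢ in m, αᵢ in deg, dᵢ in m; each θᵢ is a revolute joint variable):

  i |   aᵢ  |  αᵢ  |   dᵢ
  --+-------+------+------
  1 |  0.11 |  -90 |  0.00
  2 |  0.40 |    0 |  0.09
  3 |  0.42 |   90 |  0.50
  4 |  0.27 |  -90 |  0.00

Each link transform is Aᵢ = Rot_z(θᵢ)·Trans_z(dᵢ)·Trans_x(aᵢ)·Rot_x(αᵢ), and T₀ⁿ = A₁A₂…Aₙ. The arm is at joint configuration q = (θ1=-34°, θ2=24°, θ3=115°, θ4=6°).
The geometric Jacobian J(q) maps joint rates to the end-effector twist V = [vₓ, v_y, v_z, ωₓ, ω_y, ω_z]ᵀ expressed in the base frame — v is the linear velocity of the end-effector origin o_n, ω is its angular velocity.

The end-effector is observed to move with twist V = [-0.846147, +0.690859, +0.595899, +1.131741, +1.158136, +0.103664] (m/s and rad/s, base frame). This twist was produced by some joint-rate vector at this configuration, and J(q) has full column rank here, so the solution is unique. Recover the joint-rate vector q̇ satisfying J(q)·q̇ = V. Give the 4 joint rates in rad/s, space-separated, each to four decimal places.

0.4380 0.6570 0.9360 0.4430

o_n = [0.3090, 0.5373, -0.6144]
J₁: ẑ×o_n = [-0.5373, 0.3090, 0.0000], ω = ẑ
J2: z=[0.5592, 0.8290, 0.0000] o=[0.0912, -0.0615, 0.0000] → [-0.5094, 0.3436, 0.1542, 0.5592, 0.8290, 0.0000]
J3: z=[0.5592, 0.8290, 0.0000] o=[0.4445, -0.1912, -0.1627] → [-0.3745, 0.2526, 0.5196, 0.5592, 0.8290, 0.0000]
J4: z=[0.5439, -0.3669, -0.7547] o=[0.4613, 0.4005, -0.4382] → [0.1678, 0.2107, 0.0185, 0.5439, -0.3669, -0.7547]
q̇ = J⁺·V = [0.4380, 0.6570, 0.9360, 0.4430]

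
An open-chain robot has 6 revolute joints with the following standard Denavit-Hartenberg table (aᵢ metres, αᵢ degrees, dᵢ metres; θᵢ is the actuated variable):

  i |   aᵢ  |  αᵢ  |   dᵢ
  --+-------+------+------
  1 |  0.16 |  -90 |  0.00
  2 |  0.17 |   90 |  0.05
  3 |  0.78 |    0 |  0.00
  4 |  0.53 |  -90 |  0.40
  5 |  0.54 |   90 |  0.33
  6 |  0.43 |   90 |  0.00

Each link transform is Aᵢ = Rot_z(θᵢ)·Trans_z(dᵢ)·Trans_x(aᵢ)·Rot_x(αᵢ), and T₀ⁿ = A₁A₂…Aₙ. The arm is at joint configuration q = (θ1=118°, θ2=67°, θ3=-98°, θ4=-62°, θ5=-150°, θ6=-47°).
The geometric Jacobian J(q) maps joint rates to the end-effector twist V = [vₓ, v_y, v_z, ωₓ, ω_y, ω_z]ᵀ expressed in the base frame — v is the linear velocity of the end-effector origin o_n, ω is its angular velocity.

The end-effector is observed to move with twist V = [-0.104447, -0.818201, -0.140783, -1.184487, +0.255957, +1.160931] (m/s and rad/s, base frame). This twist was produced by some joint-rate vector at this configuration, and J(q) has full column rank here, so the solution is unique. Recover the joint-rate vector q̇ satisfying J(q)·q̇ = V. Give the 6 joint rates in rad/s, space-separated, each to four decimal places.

0.0910 0.5110 -0.5830 0.8610 -0.6220 -0.9930

o_n = [0.1196, 1.2054, 0.0919]
J₁: ẑ×o_n = [-1.2054, 0.1196, 0.0000], ω = ẑ
J2: z=[-0.8829, -0.4695, 0.0000] o=[-0.0751, 0.1413, 0.0000] → [-0.0431, 0.0811, -0.8482, -0.8829, -0.4695, 0.0000]
J3: z=[-0.4322, 0.8128, 0.3907] o=[-0.1504, 0.1764, -0.1565] → [-0.2002, 0.2128, -0.6641, -0.4322, 0.8128, 0.3907]
J4: z=[-0.4322, 0.8128, 0.3907] o=[0.5515, 0.5016, -0.0566] → [-0.1543, -0.1046, 0.0469, -0.4322, 0.8128, 0.3907]
J5: z=[0.7670, 0.5592, -0.3148] o=[0.6300, 0.7400, 0.5582] → [-0.1142, 0.5183, 0.6423, 0.7670, 0.5592, -0.3148]
J6: z=[0.1371, -0.6221, -0.7709] o=[0.5446, 1.2205, 0.1553] → [0.0278, 0.3363, -0.2665, 0.1371, -0.6221, -0.7709]
q̇ = J⁺·V = [0.0910, 0.5110, -0.5830, 0.8610, -0.6220, -0.9930]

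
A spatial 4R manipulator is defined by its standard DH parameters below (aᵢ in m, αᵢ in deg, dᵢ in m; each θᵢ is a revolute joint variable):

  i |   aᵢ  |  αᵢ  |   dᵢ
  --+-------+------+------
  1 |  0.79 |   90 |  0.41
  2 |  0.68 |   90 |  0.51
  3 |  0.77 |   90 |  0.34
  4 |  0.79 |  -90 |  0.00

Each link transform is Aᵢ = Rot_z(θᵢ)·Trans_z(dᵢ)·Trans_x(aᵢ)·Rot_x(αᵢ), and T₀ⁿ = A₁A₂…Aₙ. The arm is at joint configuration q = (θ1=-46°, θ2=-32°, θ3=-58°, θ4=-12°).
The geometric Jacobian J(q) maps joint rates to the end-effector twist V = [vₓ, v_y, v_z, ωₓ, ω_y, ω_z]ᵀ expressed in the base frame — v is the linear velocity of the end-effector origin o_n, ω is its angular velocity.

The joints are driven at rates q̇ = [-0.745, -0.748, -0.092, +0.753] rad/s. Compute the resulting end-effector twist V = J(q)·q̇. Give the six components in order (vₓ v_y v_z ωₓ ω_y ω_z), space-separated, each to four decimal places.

-1.2476 -0.5582 -1.3447 0.4828 1.1513 -0.3286

o_n = [1.9405, -0.8603, -0.5326]
J₁: ẑ×o_n = [0.8603, 1.9405, -0.0000], ω = ẑ
J2: z=[-0.7193, -0.6947, 0.0000] o=[0.5488, -0.5683, 0.4100] → [0.6548, -0.6781, 1.1768, -0.7193, -0.6947, 0.0000]
J3: z=[-0.3681, 0.3812, -0.8480] o=[0.5825, -1.3374, 0.0497] → [0.1827, -1.3660, -0.6933, -0.3681, 0.3812, -0.8480]
J4: z=[-0.1184, 0.8855, 0.4494] o=[1.1675, -1.0031, -0.4549] → [-0.1330, 0.3382, -0.7014, -0.1184, 0.8855, 0.4494]
V = J·q̇ = [-1.2476, -0.5582, -1.3447, 0.4828, 1.1513, -0.3286]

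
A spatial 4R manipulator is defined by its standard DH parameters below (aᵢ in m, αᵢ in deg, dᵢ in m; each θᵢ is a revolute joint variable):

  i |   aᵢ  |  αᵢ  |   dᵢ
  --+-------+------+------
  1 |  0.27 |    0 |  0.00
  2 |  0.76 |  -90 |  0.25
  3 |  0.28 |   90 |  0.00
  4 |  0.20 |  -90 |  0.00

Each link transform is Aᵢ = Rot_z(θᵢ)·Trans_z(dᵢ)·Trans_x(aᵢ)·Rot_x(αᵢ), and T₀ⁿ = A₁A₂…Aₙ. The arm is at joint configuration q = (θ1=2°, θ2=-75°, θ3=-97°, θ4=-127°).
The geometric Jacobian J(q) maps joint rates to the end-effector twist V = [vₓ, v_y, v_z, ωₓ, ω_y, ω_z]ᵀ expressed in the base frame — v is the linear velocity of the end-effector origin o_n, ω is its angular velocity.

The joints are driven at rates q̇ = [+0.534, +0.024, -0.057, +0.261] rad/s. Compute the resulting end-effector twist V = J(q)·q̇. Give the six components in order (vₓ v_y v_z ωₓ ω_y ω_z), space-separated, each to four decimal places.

0.3820 0.1840 0.0403 -0.1302 0.2311 0.5262

o_n = [0.3336, -0.7455, 0.4084]
J₁: ẑ×o_n = [0.7455, 0.3336, -0.0000], ω = ẑ
J2: z=[0.0000, 0.0000, 1.0000] o=[0.2698, 0.0094, 0.0000] → [0.7549, 0.0638, -0.0000, 0.0000, 0.0000, 1.0000]
J3: z=[0.9563, 0.2924, 0.0000] o=[0.4920, -0.7174, 0.2500] → [0.0463, -0.1515, 0.0195, 0.9563, 0.2924, 0.0000]
J4: z=[-0.2902, 0.9492, -0.1219] o=[0.4821, -0.6847, 0.5279] → [-0.1208, -0.0166, 0.1585, -0.2902, 0.9492, -0.1219]
V = J·q̇ = [0.3820, 0.1840, 0.0403, -0.1302, 0.2311, 0.5262]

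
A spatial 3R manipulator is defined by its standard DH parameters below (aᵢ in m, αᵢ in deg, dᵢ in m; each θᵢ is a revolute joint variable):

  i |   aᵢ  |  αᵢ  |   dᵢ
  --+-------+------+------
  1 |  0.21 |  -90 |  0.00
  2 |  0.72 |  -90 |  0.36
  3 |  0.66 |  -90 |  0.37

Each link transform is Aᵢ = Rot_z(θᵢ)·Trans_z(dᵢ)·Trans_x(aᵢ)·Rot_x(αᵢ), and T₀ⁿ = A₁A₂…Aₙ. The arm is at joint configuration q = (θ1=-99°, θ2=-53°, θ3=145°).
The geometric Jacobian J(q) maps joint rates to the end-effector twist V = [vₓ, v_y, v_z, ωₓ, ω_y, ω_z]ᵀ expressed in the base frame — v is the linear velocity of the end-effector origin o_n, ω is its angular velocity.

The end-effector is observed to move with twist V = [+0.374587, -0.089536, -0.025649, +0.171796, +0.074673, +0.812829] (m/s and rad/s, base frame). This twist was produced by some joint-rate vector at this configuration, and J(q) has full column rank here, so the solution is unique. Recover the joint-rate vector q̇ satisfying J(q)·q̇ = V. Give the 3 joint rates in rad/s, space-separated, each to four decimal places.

0.7370 0.1580 -0.1260

o_n = [-0.1143, -0.6030, -0.0794]
J₁: ẑ×o_n = [0.6030, -0.1143, 0.0000], ω = ẑ
J2: z=[0.9877, -0.1564, 0.0000] o=[-0.0329, -0.2074, 0.0000] → [0.0124, 0.0785, -0.4034, 0.9877, -0.1564, 0.0000]
J3: z=[-0.1249, -0.7888, -0.6018] o=[0.2549, -0.6917, 0.5750] → [0.5696, 0.1404, -0.3023, -0.1249, -0.7888, -0.6018]
q̇ = J⁺·V = [0.7370, 0.1580, -0.1260]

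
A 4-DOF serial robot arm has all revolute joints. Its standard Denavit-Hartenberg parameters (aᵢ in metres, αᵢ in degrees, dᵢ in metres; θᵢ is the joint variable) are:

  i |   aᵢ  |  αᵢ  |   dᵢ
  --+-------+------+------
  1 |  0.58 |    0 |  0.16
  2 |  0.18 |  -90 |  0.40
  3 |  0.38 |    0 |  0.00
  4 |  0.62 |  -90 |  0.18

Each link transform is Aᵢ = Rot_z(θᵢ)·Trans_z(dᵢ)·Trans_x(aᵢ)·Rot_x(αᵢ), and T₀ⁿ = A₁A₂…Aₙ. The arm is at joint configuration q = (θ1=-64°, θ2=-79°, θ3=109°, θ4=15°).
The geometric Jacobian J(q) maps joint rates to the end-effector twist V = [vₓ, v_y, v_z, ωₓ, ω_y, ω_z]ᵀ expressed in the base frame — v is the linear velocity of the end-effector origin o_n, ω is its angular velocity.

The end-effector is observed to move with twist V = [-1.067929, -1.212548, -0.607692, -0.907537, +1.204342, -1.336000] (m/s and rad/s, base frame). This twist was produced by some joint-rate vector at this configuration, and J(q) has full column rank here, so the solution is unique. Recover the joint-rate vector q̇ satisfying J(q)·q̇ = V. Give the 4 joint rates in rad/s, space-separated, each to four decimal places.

-0.5630 -0.7730 -0.6860 -0.8220

o_n = [0.5945, -0.4903, -0.3133]
J₁: ẑ×o_n = [0.4903, 0.5945, -0.0000], ω = ẑ
J2: z=[0.0000, 0.0000, 1.0000] o=[0.2543, -0.5213, 0.1600] → [-0.0310, 0.3403, 0.0000, 0.0000, 0.0000, 1.0000]
J3: z=[0.6018, -0.7986, 0.0000] o=[0.1105, -0.6296, 0.5600] → [0.6974, 0.5256, 0.4704, 0.6018, -0.7986, 0.0000]
J4: z=[0.6018, -0.7986, 0.0000] o=[0.2093, -0.5552, 0.2007] → [0.4105, 0.3093, 0.3467, 0.6018, -0.7986, 0.0000]
q̇ = J⁺·V = [-0.5630, -0.7730, -0.6860, -0.8220]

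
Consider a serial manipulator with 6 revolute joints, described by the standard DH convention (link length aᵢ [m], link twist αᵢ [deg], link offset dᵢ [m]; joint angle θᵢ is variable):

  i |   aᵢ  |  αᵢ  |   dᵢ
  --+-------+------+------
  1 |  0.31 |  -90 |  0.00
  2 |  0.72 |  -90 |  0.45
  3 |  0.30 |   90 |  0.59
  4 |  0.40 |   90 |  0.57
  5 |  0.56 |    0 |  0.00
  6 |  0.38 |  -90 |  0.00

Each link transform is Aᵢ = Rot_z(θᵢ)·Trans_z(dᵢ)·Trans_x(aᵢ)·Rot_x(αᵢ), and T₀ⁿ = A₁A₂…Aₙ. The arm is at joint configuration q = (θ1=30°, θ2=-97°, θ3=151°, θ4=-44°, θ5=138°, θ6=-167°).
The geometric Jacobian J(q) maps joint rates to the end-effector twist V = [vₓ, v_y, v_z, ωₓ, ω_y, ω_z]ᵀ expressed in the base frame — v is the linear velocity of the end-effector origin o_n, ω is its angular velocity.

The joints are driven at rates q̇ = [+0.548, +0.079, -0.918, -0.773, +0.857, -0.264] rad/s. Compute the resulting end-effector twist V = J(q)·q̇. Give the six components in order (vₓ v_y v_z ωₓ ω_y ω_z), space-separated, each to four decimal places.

-0.1363 0.5450 1.0155 -1.6316 0.1605 0.3698

o_n = [0.7560, -0.1072, 0.6678]
J₁: ẑ×o_n = [0.1072, 0.7560, -0.0000], ω = ẑ
J2: z=[-0.5000, 0.8660, 0.0000] o=[0.2685, 0.1550, 0.0000] → [0.5784, 0.3339, -0.2911, -0.5000, 0.8660, 0.0000]
J3: z=[0.8596, 0.4963, 0.1219] o=[-0.0325, 0.5008, 0.7146] → [0.0509, 0.1363, -0.9140, 0.8596, 0.4963, 0.1219]
J4: z=[0.3861, -0.7870, 0.4812] o=[0.5750, 0.6837, 0.5261] → [0.2690, 0.0324, -0.1630, 0.3861, -0.7870, 0.4812]
J5: z=[-0.8508, -0.1024, 0.5154] o=[0.6526, -0.0083, 0.5167] → [0.0355, 0.1818, 0.0947, -0.8508, -0.1024, 0.5154]
J6: z=[-0.8508, -0.1024, 0.5154] o=[0.9456, -0.0500, 0.9922] → [0.0627, -0.3736, 0.0293, -0.8508, -0.1024, 0.5154]
V = J·q̇ = [-0.1363, 0.5450, 1.0155, -1.6316, 0.1605, 0.3698]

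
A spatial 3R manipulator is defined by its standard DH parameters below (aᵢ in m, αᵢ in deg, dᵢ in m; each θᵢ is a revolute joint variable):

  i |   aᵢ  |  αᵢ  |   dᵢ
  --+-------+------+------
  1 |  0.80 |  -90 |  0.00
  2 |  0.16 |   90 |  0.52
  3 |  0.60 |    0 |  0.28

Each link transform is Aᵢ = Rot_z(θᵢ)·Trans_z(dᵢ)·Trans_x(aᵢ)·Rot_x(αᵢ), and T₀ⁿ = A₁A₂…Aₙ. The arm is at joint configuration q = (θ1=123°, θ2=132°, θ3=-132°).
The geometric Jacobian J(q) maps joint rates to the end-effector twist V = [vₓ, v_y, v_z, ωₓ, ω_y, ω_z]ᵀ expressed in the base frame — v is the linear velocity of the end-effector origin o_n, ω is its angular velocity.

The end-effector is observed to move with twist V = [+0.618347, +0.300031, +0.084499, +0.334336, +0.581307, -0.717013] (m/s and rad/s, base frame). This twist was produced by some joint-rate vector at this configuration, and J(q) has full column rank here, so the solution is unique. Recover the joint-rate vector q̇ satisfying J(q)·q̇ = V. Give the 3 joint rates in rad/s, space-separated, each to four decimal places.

-0.4420 -0.5970 0.4110

o_n = [-0.6992, 0.9406, -0.0079]
J₁: ẑ×o_n = [-0.9406, -0.6992, 0.0000], ω = ẑ
J2: z=[-0.8387, -0.5446, 0.0000] o=[-0.4357, 0.6709, 0.0000] → [0.0043, -0.0066, -0.3697, -0.8387, -0.5446, 0.0000]
J3: z=[-0.4047, 0.6233, -0.6691] o=[-0.8135, 0.2979, -0.1189] → [0.4992, -0.0316, -0.3314, -0.4047, 0.6233, -0.6691]
q̇ = J⁺·V = [-0.4420, -0.5970, 0.4110]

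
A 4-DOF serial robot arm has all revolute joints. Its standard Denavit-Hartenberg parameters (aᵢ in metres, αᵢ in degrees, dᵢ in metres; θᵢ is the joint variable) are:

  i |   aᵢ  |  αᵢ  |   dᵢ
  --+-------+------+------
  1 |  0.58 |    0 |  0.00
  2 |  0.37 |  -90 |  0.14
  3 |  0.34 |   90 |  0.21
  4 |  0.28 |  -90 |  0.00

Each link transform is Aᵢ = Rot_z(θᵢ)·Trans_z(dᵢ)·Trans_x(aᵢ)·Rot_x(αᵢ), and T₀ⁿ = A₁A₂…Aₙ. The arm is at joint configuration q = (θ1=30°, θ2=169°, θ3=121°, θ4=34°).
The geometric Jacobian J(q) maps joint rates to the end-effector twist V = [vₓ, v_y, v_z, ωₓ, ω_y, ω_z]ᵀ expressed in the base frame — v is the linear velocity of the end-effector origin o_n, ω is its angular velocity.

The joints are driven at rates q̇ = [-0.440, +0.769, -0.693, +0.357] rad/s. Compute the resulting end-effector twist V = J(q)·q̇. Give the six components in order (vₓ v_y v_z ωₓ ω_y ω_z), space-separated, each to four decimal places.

o_n = [0.5504, -0.0811, -0.3504]
J₁: ẑ×o_n = [0.0811, 0.5504, -0.0000], ω = ẑ
J2: z=[0.0000, 0.0000, 1.0000] o=[0.5023, 0.2900, 0.0000] → [0.3711, 0.0481, -0.0000, 0.0000, 0.0000, 1.0000]
J3: z=[0.3256, -0.9455, 0.0000] o=[0.1525, 0.1695, 0.1400] → [0.4637, 0.1597, 0.2947, 0.3256, -0.9455, 0.0000]
J4: z=[-0.8105, -0.2791, -0.5150] o=[0.3864, 0.0280, -0.1514] → [-0.0007, -0.2457, 0.1342, -0.8105, -0.2791, -0.5150]
V = J·q̇ = [-0.0719, -0.4036, -0.1563, -0.5150, 0.5556, 0.1451]

-0.0719 -0.4036 -0.1563 -0.5150 0.5556 0.1451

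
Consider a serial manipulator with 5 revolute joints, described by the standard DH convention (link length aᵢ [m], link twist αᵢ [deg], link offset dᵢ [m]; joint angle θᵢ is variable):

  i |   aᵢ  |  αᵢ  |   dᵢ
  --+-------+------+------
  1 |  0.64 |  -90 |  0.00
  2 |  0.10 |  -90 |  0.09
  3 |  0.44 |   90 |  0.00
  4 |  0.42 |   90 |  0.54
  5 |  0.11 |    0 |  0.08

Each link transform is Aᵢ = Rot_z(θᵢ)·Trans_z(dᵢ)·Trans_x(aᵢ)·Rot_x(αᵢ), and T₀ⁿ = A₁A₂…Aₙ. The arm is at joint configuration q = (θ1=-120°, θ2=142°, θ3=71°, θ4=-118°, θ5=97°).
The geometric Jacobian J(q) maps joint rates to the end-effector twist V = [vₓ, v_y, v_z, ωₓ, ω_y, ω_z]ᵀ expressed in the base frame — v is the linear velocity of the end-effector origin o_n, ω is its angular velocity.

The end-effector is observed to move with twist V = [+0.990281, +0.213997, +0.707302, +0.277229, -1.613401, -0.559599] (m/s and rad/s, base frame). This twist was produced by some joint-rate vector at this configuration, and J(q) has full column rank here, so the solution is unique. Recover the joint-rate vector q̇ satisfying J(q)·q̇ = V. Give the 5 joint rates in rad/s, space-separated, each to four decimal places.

o_n = [0.0000, -0.2652, -0.7285]
J₁: ẑ×o_n = [0.2652, 0.0000, -0.0000], ω = ẑ
J2: z=[0.8660, -0.5000, 0.0000] o=[-0.3200, -0.5543, 0.0000] → [0.3643, 0.6309, 0.4104, 0.8660, -0.5000, 0.0000]
J3: z=[0.3078, 0.5332, 0.7880] o=[-0.2027, -0.5310, -0.0616] → [-0.5651, 0.3650, -0.0262, 0.3078, 0.5332, 0.7880]
J4: z=[0.6545, 0.4825, -0.5821] o=[-0.5065, -0.2252, -0.1498] → [-0.3025, 0.0839, -0.2705, 0.6545, 0.4825, -0.5821]
J5: z=[0.7543, -0.3633, 0.5469] o=[-0.1311, -0.2995, -0.7168] → [-0.0145, 0.0806, 0.0735, 0.7543, -0.3633, 0.5469]
q̇ = J⁺·V = [-0.6370, 0.9490, -0.9430, -0.9510, 0.4880]

-0.6370 0.9490 -0.9430 -0.9510 0.4880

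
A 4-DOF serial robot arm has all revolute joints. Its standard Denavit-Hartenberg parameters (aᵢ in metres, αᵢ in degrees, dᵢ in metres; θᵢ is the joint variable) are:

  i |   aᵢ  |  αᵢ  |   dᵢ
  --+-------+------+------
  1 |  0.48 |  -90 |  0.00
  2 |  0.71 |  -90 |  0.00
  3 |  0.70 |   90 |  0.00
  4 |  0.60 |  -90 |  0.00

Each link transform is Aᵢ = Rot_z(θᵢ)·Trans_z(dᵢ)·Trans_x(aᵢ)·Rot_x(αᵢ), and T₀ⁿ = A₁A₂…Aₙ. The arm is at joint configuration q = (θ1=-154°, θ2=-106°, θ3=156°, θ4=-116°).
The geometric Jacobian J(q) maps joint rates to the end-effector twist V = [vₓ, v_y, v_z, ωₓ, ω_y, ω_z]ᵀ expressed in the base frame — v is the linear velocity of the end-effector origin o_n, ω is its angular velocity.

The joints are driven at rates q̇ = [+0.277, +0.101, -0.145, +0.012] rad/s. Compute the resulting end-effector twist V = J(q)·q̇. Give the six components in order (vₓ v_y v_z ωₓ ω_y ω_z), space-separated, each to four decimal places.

-0.0918 0.0608 0.0792 0.1660 -0.0192 0.2417

o_n = [0.0336, 0.2141, 0.1501]
J₁: ẑ×o_n = [-0.2141, 0.0336, 0.0000], ω = ẑ
J2: z=[0.4384, -0.8988, 0.0000] o=[-0.4314, -0.2104, 0.0000] → [-0.1349, -0.0658, 0.6041, 0.4384, -0.8988, 0.0000]
J3: z=[-0.8640, -0.4214, 0.2756] o=[-0.2555, -0.1246, 0.6825] → [0.1310, -0.3803, -0.1708, -0.8640, -0.4214, 0.2756]
J4: z=[-0.2997, 0.8702, 0.3910] o=[-0.5388, 0.0540, 0.0678] → [0.0090, 0.2485, -0.5461, -0.2997, 0.8702, 0.3910]
V = J·q̇ = [-0.0918, 0.0608, 0.0792, 0.1660, -0.0192, 0.2417]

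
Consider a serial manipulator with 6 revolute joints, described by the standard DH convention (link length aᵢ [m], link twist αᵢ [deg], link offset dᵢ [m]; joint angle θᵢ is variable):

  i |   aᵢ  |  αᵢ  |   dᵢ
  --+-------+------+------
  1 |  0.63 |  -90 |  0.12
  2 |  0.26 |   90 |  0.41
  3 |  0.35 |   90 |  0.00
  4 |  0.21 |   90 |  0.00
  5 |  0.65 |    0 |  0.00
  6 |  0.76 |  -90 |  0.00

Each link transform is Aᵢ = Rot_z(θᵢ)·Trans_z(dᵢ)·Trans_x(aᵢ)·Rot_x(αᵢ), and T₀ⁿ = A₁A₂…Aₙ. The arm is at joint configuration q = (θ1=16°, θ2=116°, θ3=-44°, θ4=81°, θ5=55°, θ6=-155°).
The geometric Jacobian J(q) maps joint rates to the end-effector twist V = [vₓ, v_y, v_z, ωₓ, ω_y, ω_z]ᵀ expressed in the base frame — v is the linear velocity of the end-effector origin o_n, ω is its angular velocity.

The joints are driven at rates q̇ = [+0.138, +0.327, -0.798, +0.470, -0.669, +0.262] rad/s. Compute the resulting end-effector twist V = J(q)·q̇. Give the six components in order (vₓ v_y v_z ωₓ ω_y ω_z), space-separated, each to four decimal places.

-0.1817 -0.0329 0.0404 -0.4489 0.1502 1.0133

o_n = [0.6147, 0.4605, -0.7156]
J₁: ẑ×o_n = [-0.4605, 0.6147, 0.0000], ω = ẑ
J2: z=[-0.2756, 0.9613, 0.0000] o=[0.6056, 0.1737, 0.1200] → [-0.8033, -0.2303, -0.0879, -0.2756, 0.9613, 0.0000]
J3: z=[0.8640, 0.2477, -0.4384] o=[0.3830, 0.5364, -0.1137] → [-0.1824, 0.4185, -0.1229, 0.8640, 0.2477, -0.4384]
J4: z=[0.4910, -0.6075, 0.6244] o=[0.3439, 0.2722, -0.3400] → [0.1107, 0.3535, 0.2570, 0.4910, -0.6075, 0.6244]
J5: z=[-0.2454, -0.7841, -0.5700] o=[0.5195, 0.2988, -0.4521] → [0.2988, -0.1190, 0.0350, -0.2454, -0.7841, -0.5700]
J6: z=[-0.2454, -0.7841, -0.5700] o=[1.0925, 0.0225, -0.3188] → [0.5608, 0.1750, -0.4822, -0.2454, -0.7841, -0.5700]
V = J·q̇ = [-0.1817, -0.0329, 0.0404, -0.4489, 0.1502, 1.0133]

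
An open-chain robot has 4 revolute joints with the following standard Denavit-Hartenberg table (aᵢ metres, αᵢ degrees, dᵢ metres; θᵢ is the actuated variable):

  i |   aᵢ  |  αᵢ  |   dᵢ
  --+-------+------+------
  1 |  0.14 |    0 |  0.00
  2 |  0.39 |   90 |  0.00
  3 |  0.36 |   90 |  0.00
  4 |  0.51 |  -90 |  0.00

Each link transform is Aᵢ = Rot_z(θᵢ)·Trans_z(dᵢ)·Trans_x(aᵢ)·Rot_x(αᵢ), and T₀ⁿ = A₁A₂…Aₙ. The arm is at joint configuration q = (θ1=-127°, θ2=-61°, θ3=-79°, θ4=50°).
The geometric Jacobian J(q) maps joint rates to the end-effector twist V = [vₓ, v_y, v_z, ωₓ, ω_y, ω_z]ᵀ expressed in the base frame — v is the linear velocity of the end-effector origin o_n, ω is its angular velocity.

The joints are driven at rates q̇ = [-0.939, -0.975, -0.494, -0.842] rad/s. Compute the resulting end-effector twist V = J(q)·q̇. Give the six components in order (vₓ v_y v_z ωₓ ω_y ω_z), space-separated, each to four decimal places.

o_n = [-0.5461, 0.3476, -0.6752]
J₁: ẑ×o_n = [-0.3476, -0.5461, 0.0000], ω = ẑ
J2: z=[0.0000, 0.0000, 1.0000] o=[-0.0843, -0.1118, 0.0000] → [-0.4594, -0.4618, 0.0000, 0.0000, 0.0000, 1.0000]
J3: z=[0.1392, 0.9903, 0.0000] o=[-0.4705, -0.0575, 0.0000] → [-0.6686, 0.0940, 0.1312, 0.1392, 0.9903, 0.0000]
J4: z=[0.9721, -0.1366, -0.1908] o=[-0.5385, -0.0480, -0.3534] → [0.1194, 0.3143, 0.3835, 0.9721, -0.1366, -0.1908]
V = J·q̇ = [1.0041, 0.6520, -0.3877, -0.8872, -0.3742, -1.7533]

1.0041 0.6520 -0.3877 -0.8872 -0.3742 -1.7533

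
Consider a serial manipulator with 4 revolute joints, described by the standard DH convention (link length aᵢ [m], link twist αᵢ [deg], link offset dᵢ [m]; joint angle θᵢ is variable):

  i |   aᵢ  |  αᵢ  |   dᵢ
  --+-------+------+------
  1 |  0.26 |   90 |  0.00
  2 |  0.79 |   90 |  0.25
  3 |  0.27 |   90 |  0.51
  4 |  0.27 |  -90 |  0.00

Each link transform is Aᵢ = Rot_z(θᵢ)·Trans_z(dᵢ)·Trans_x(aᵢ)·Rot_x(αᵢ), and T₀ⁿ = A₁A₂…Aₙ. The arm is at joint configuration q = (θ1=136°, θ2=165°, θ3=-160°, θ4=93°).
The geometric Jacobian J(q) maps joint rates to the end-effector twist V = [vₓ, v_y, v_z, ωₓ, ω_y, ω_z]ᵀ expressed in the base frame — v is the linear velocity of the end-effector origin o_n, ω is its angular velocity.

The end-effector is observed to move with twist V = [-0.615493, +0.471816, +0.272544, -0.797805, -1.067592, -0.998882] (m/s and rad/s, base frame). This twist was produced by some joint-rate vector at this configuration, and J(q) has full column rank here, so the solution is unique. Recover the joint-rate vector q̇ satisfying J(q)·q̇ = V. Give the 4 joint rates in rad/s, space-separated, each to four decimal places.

o_n = [0.1625, 0.0689, 0.8953]
J₁: ẑ×o_n = [-0.0689, 0.1625, 0.0000], ω = ẑ
J2: z=[0.6947, 0.7193, 0.0000] o=[-0.1870, 0.1806, 0.0000] → [0.6440, -0.6219, -0.3291, 0.6947, 0.7193, 0.0000]
J3: z=[-0.1862, 0.1798, 0.9659] o=[0.5356, -0.1696, 0.2045] → [-0.1062, -0.2317, 0.0226, -0.1862, 0.1798, 0.9659]
J4: z=[0.4151, 0.9054, -0.0885] o=[0.2002, 0.0259, 0.6314] → [0.2427, -0.1062, 0.0519, 0.4151, 0.9054, -0.0885]
q̇ = J⁺·V = [-0.9610, -0.9040, -0.0800, -0.4450]

-0.9610 -0.9040 -0.0800 -0.4450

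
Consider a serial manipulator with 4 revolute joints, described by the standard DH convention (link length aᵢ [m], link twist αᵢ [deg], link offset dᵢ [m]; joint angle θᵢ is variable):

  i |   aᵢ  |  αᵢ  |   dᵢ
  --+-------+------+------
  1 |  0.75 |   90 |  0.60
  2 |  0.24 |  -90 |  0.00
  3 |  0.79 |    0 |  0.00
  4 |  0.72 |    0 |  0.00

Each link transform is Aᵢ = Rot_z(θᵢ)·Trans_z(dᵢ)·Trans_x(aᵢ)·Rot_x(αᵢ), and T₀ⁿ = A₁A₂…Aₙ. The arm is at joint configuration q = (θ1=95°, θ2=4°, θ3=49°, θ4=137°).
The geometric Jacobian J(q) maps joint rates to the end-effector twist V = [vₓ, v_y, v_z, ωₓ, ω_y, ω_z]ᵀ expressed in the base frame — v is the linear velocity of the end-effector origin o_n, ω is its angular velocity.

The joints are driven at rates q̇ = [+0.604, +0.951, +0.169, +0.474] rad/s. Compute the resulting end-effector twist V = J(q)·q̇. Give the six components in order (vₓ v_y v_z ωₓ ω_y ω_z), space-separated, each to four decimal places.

o_n = [-0.5880, 0.7437, 0.6029]
J₁: ẑ×o_n = [-0.7437, -0.5880, 0.0000], ω = ẑ
J2: z=[0.9962, 0.0872, 0.0000] o=[-0.0654, 0.7471, 0.6000] → [0.0003, -0.0029, 0.0421, 0.9962, 0.0872, 0.0000]
J3: z=[0.0061, -0.0695, 0.9976] o=[-0.0862, 0.9857, 0.6167] → [0.2423, -0.5005, -0.0363, 0.0061, -0.0695, 0.9976]
J4: z=[0.0061, -0.0695, 0.9976] o=[-0.7252, 1.4487, 0.6529] → [0.7068, 0.1372, 0.0052, 0.0061, -0.0695, 0.9976]
V = J·q̇ = [-0.0730, -0.3775, 0.0364, 0.9513, 0.0382, 1.2454]

-0.0730 -0.3775 0.0364 0.9513 0.0382 1.2454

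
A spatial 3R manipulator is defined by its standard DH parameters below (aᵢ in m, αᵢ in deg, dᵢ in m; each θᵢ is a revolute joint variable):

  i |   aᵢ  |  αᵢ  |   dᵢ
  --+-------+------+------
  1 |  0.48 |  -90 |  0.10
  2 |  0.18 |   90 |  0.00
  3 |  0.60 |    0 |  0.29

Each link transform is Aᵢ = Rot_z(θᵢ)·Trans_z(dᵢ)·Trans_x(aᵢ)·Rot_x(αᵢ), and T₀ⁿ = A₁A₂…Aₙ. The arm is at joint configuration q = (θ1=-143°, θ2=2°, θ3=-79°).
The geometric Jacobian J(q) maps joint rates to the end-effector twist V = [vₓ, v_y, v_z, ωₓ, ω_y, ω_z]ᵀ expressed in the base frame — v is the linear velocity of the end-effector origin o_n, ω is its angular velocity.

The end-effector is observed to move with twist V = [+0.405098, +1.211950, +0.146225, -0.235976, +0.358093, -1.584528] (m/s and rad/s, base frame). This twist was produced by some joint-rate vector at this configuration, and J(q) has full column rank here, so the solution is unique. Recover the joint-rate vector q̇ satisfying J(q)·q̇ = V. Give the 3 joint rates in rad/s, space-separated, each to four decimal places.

o_n = [-0.9809, -0.0017, 0.3795]
J₁: ẑ×o_n = [0.0017, -0.9809, 0.0000], ω = ẑ
J2: z=[0.6018, -0.7986, 0.0000] o=[-0.3833, -0.2889, 0.1000] → [-0.2233, -0.1682, -0.3044, 0.6018, -0.7986, 0.0000]
J3: z=[-0.0279, -0.0210, 0.9994] o=[-0.5270, -0.3971, 0.0937] → [-0.4012, -0.4457, -0.0206, -0.0279, -0.0210, 0.9994]
q̇ = J⁺·V = [-0.8100, -0.4280, -0.7750]

-0.8100 -0.4280 -0.7750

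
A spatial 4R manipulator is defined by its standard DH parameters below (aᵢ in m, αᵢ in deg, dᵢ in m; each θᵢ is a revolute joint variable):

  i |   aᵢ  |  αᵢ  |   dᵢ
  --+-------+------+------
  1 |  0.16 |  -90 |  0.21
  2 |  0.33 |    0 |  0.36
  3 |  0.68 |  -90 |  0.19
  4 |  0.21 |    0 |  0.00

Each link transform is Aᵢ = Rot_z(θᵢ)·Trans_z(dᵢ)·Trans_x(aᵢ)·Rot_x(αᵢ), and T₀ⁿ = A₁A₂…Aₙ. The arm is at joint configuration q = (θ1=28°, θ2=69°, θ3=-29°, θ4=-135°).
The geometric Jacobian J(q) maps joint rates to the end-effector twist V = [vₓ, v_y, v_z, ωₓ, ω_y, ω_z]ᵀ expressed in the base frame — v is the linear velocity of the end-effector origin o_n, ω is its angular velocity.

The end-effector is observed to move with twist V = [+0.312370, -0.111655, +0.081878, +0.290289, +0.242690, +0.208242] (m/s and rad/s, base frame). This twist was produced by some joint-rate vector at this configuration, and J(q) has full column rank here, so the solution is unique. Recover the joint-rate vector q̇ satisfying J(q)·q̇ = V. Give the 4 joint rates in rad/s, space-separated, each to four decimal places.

-0.2330 -0.4960 0.5740 -0.5760

o_n = [0.2773, 0.9385, -0.4397]
J₁: ẑ×o_n = [-0.9385, 0.2773, 0.0000], ω = ẑ
J2: z=[-0.4695, 0.8829, 0.0000] o=[0.1413, 0.0751, 0.2100] → [-0.5737, -0.3050, -0.5254, -0.4695, 0.8829, 0.0000]
J3: z=[-0.4695, 0.8829, 0.0000] o=[0.0767, 0.4485, -0.0981] → [-0.3017, -0.1604, -0.4072, -0.4695, 0.8829, 0.0000]
J4: z=[-0.5675, -0.3018, -0.7660] o=[0.4474, 0.8608, -0.5352] → [0.0307, 0.1845, -0.0954, -0.5675, -0.3018, -0.7660]
q̇ = J⁺·V = [-0.2330, -0.4960, 0.5740, -0.5760]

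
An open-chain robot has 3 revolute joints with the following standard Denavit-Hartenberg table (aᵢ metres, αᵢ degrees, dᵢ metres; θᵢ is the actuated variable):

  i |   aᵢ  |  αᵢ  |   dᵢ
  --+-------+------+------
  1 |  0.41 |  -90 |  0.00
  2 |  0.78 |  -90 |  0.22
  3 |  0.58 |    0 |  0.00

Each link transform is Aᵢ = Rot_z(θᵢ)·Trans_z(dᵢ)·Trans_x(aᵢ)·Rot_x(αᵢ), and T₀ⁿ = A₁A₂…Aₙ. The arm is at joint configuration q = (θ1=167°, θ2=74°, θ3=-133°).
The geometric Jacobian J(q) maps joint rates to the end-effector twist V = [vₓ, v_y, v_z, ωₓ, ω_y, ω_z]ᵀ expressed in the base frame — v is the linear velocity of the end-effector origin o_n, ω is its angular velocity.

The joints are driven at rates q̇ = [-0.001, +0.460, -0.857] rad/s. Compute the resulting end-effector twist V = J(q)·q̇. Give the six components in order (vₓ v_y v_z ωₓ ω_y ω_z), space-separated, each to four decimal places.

0.3390 0.2702 0.3007 -0.9062 -0.2629 0.2352

o_n = [-0.6477, -0.5116, -0.3695]
J₁: ẑ×o_n = [0.5116, -0.6477, 0.0000], ω = ẑ
J2: z=[-0.2250, -0.9744, 0.0000] o=[-0.3995, 0.0922, 0.0000] → [0.3601, -0.0831, -0.1060, -0.2250, -0.9744, 0.0000]
J3: z=[0.9366, -0.2162, -0.2756] o=[-0.6585, -0.0738, -0.7498] → [-0.2029, -0.3591, -0.4078, 0.9366, -0.2162, -0.2756]
V = J·q̇ = [0.3390, 0.2702, 0.3007, -0.9062, -0.2629, 0.2352]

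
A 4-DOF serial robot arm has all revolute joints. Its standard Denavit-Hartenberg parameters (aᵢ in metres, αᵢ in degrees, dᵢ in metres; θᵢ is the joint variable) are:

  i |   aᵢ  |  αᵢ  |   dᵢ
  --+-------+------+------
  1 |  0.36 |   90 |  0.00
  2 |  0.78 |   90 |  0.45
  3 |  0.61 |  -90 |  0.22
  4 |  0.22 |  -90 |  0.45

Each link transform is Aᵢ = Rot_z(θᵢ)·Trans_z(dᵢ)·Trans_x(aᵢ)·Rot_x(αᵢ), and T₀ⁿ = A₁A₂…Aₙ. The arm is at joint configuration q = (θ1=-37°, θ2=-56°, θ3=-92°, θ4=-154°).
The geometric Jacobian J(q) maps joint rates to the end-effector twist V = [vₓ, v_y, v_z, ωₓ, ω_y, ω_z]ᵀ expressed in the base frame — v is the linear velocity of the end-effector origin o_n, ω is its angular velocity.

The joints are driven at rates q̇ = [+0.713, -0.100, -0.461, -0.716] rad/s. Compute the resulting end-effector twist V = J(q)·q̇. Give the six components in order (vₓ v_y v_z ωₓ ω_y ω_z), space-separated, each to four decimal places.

0.3376 0.6044 0.1989 0.0308 0.0707 1.5640

o_n = [0.6073, -0.4856, -1.1845]
J₁: ẑ×o_n = [0.4856, 0.6073, -0.0000], ω = ẑ
J2: z=[-0.6018, -0.7986, 0.0000] o=[0.2875, -0.2167, 0.0000] → [0.9460, -0.7129, 0.4173, -0.6018, -0.7986, 0.0000]
J3: z=[-0.6621, 0.4989, -0.5592] o=[0.3650, -0.8385, -0.6466] → [-0.0710, -0.4916, -0.3546, -0.6621, 0.4989, -0.5592]
J4: z=[0.4673, -0.3085, -0.8285] o=[0.5767, -0.2347, -0.7520] → [-0.0744, 0.1768, -0.1078, 0.4673, -0.3085, -0.8285]
V = J·q̇ = [0.3376, 0.6044, 0.1989, 0.0308, 0.0707, 1.5640]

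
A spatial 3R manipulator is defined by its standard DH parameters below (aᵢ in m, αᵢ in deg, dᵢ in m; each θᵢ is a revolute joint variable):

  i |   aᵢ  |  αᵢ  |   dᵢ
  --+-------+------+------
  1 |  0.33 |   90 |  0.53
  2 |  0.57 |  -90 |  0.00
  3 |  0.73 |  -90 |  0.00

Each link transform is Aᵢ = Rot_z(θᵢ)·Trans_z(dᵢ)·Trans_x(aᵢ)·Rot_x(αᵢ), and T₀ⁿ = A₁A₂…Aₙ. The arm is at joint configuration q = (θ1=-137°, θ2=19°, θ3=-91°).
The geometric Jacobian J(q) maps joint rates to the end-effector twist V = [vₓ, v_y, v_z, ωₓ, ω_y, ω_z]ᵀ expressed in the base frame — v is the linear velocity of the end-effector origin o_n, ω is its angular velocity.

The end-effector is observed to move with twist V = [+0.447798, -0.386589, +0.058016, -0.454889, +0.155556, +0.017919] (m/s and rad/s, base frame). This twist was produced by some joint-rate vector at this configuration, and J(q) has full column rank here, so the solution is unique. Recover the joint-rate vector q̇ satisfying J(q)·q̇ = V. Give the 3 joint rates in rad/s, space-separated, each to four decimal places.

0.6760 0.4240 -0.6960

o_n = [-1.1245, -0.0506, 0.7114]
J₁: ẑ×o_n = [0.0506, -1.1245, 0.0000], ω = ẑ
J2: z=[-0.6820, 0.7314, 0.0000] o=[-0.2413, -0.2251, 0.5300] → [0.1327, 0.1237, 0.5269, -0.6820, 0.7314, 0.0000]
J3: z=[0.2381, 0.2220, 0.9455] o=[-0.6355, -0.5926, 0.7156] → [-0.5134, -0.4613, 0.2376, 0.2381, 0.2220, 0.9455]
q̇ = J⁺·V = [0.6760, 0.4240, -0.6960]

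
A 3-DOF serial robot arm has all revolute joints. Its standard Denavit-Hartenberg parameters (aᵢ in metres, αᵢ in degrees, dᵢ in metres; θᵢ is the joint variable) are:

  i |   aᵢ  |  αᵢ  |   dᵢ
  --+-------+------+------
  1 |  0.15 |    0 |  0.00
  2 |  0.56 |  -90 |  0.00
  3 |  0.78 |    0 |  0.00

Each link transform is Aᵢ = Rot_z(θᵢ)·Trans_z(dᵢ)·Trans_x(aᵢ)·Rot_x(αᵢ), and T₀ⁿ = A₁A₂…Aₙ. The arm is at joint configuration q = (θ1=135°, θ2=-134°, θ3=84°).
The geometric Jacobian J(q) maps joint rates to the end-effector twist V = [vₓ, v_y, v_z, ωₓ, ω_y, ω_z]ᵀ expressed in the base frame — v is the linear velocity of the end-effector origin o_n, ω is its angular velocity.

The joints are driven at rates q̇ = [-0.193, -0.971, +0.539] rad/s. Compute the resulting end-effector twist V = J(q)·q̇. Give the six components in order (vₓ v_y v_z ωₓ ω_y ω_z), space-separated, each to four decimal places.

-0.3846 -0.7335 -0.0439 -0.0094 0.5389 -1.1640

o_n = [0.5354, 0.1173, -0.7757]
J₁: ẑ×o_n = [-0.1173, 0.5354, 0.0000], ω = ẑ
J2: z=[0.0000, 0.0000, 1.0000] o=[-0.1061, 0.1061, 0.0000] → [-0.0112, 0.6414, 0.0000, 0.0000, 0.0000, 1.0000]
J3: z=[-0.0175, 0.9998, 0.0000] o=[0.4538, 0.1158, 0.0000] → [-0.7756, -0.0135, -0.0815, -0.0175, 0.9998, 0.0000]
V = J·q̇ = [-0.3846, -0.7335, -0.0439, -0.0094, 0.5389, -1.1640]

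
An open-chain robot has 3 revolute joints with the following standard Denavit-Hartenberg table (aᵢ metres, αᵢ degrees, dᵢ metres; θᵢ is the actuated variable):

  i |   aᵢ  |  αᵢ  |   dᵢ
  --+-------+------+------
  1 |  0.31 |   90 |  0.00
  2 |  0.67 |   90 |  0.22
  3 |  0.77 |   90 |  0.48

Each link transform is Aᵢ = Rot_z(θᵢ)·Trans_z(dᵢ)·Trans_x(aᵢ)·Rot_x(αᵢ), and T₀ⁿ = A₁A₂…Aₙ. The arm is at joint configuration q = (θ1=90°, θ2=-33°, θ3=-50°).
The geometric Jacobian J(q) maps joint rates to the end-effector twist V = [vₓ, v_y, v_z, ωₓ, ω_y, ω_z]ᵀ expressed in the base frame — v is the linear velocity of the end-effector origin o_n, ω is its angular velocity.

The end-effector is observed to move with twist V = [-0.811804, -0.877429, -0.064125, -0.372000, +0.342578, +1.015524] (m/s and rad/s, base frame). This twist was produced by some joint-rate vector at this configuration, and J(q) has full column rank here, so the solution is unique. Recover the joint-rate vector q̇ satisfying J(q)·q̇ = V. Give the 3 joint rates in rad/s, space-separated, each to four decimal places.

o_n = [-0.3699, 1.0256, -1.0370]
J₁: ẑ×o_n = [-1.0256, -0.3699, 0.0000], ω = ẑ
J2: z=[1.0000, -0.0000, 0.0000] o=[0.0000, 0.3100, 0.0000] → [0.0000, 1.0370, 0.7156, 1.0000, -0.0000, 0.0000]
J3: z=[0.0000, -0.5446, -0.8387] o=[0.2200, 0.8719, -0.3649] → [0.4949, 0.4947, -0.3213, 0.0000, -0.5446, -0.8387]
q̇ = J⁺·V = [0.4880, -0.3720, -0.6290]

0.4880 -0.3720 -0.6290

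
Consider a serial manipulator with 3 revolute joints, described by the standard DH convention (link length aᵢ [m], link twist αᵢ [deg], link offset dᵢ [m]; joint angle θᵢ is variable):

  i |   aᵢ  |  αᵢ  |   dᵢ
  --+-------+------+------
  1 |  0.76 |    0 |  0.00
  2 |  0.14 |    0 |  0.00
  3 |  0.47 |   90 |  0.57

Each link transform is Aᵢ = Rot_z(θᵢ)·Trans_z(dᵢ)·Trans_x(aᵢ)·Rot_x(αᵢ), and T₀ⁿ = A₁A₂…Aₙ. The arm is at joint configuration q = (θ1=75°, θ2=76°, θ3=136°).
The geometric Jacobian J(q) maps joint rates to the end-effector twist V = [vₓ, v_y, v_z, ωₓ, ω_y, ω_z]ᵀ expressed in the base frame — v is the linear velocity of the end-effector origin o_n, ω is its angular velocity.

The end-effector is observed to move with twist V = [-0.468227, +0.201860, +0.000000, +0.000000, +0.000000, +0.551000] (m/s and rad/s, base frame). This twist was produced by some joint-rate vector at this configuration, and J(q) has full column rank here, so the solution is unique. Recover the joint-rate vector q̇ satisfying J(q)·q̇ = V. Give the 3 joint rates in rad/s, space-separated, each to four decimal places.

0.9320 -0.4650 0.0840

o_n = [0.2117, 0.3525, 0.5700]
J₁: ẑ×o_n = [-0.3525, 0.2117, 0.0000], ω = ẑ
J2: z=[0.0000, 0.0000, 1.0000] o=[0.1967, 0.7341, 0.0000] → [0.3816, 0.0150, -0.0000, 0.0000, 0.0000, 1.0000]
J3: z=[0.0000, 0.0000, 1.0000] o=[0.0743, 0.8020, 0.0000] → [0.4495, 0.1374, -0.0000, 0.0000, 0.0000, 1.0000]
q̇ = J⁺·V = [0.9320, -0.4650, 0.0840]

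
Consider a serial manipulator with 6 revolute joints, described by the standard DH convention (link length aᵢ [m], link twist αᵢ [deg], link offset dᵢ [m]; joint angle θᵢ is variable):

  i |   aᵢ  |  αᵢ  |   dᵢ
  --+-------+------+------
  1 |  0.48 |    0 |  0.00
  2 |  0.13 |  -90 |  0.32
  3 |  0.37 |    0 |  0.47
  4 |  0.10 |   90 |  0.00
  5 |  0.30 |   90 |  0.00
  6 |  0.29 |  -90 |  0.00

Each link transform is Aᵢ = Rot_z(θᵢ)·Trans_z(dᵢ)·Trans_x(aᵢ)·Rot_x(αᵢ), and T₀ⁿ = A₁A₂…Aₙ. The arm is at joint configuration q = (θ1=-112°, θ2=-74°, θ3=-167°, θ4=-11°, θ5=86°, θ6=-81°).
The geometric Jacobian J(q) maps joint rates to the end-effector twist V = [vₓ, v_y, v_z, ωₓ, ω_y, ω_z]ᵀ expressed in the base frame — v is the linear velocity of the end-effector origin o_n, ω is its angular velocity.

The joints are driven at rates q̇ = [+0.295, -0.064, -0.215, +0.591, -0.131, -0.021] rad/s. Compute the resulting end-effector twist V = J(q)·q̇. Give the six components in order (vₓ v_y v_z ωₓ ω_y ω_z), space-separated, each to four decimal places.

0.2812 0.0204 -0.0321 -0.0648 -0.3727 0.3612

o_n = [0.0777, -1.2911, 0.6938]
J₁: ẑ×o_n = [1.2911, 0.0777, -0.0000], ω = ẑ
J2: z=[0.0000, 0.0000, 1.0000] o=[-0.1798, -0.4450, 0.0000] → [0.8461, 0.2575, -0.0000, 0.0000, 0.0000, 1.0000]
J3: z=[-0.1045, -0.9945, 0.0000] o=[-0.3091, -0.4315, 0.3200] → [-0.3718, 0.0391, 0.4745, -0.1045, -0.9945, 0.0000]
J4: z=[-0.1045, -0.9945, 0.0000] o=[0.0003, -0.9366, 0.4032] → [-0.2890, 0.0304, 0.1140, -0.1045, -0.9945, 0.0000]
J5: z=[0.0347, -0.0036, -0.9994] o=[0.0997, -0.9470, 0.4067] → [-0.3449, 0.0120, -0.0120, 0.0347, -0.0036, -0.9994]
J6: z=[0.9988, -0.0348, 0.0348] o=[0.0892, -1.2468, 0.4075] → [-0.0084, -0.2864, -0.0446, 0.9988, -0.0348, 0.0348]
V = J·q̇ = [0.2812, 0.0204, -0.0321, -0.0648, -0.3727, 0.3612]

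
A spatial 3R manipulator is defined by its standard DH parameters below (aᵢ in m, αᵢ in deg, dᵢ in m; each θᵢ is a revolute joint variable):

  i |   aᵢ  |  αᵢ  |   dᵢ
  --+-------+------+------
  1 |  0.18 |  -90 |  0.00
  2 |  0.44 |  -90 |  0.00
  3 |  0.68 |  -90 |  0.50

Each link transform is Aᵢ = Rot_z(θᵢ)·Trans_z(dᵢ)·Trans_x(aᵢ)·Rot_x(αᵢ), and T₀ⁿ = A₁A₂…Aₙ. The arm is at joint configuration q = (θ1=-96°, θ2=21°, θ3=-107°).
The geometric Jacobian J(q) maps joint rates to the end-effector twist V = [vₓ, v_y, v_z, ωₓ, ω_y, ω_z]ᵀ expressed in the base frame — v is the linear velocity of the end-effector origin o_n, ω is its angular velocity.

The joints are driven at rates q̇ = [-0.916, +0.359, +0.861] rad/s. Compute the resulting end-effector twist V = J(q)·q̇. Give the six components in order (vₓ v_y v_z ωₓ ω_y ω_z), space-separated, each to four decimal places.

o_n = [0.6231, -0.2927, -0.5532]
J₁: ẑ×o_n = [0.2927, 0.6231, -0.0000], ω = ẑ
J2: z=[0.9945, -0.1045, 0.0000] o=[-0.0188, -0.1790, 0.0000] → [0.0578, 0.5502, -0.0460, 0.9945, -0.1045, 0.0000]
J3: z=[0.0375, 0.3564, -0.9336] o=[-0.0618, -0.5875, -0.1577] → [0.1343, -0.6246, -0.2330, 0.0375, 0.3564, -0.9336]
V = J·q̇ = [-0.1318, -0.9110, -0.2172, 0.3893, 0.2693, -1.7198]

-0.1318 -0.9110 -0.2172 0.3893 0.2693 -1.7198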